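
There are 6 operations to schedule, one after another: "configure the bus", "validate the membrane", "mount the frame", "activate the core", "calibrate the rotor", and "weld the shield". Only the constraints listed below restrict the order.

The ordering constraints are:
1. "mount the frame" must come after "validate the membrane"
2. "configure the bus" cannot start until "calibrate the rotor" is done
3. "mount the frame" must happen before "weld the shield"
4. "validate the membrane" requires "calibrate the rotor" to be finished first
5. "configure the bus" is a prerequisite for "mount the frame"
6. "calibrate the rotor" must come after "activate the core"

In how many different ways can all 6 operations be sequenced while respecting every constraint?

2

Only "activate the core" has no prerequisites, so it must go first.
Counting all ways to extend the partial order to a total order gives 2.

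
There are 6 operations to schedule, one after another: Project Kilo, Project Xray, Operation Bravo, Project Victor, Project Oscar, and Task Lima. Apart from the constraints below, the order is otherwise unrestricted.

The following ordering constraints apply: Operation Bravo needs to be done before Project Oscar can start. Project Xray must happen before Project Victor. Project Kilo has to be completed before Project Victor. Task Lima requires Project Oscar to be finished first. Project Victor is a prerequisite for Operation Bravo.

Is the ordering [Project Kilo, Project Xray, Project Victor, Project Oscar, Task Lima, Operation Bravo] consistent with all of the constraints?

No

The sequence places Project Oscar ahead of Operation Bravo.
But one of the constraints requires Operation Bravo before Project Oscar, so this ordering violates it.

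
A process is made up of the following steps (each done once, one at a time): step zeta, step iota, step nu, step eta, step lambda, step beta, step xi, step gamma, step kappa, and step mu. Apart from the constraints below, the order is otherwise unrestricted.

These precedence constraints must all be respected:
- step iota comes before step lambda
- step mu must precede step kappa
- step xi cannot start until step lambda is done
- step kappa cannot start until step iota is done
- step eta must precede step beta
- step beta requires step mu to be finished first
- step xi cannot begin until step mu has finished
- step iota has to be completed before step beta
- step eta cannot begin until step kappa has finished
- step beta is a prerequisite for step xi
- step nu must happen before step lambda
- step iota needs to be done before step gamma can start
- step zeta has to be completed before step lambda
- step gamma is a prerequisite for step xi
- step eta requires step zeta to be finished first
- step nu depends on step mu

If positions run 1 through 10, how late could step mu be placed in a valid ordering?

Following every chain forward from step mu, the steps that must come later are step nu, step eta, step lambda, step beta, step xi, step kappa — 6 of them.
With 6 mandatory successors out of 10 steps total, the latest slot for step mu is 10−6 = 4, and it's reachable by doing all non-successors before step mu.

4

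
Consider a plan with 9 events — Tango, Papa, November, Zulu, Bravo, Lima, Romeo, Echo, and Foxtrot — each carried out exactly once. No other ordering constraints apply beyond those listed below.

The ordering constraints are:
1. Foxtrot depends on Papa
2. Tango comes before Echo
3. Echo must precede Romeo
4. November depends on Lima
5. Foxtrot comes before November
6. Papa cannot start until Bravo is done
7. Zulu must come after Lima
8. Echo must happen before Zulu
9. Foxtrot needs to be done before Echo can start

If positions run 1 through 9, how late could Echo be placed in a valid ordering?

Following every chain forward from Echo, the events that must come later are Zulu, Romeo — 2 of them.
So at least 2 events follow Echo, putting Echo no later than position 7. That position is achievable by scheduling everything else first.

7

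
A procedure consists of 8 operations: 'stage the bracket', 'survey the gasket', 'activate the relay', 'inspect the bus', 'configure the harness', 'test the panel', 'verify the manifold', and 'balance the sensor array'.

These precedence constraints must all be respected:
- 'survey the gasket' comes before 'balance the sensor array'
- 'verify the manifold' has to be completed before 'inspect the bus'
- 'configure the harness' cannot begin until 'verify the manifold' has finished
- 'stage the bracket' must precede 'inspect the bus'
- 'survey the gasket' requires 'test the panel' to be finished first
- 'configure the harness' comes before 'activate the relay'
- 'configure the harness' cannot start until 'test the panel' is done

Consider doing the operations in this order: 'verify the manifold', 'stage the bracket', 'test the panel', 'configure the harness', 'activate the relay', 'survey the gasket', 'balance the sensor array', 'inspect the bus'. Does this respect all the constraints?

Every stated constraint is respected: 'verify the manifold' sits at position 1, ahead of 'inspect the bus' at position 8, and each of the other listed pairs likewise has the predecessor earlier in the sequence.

Yes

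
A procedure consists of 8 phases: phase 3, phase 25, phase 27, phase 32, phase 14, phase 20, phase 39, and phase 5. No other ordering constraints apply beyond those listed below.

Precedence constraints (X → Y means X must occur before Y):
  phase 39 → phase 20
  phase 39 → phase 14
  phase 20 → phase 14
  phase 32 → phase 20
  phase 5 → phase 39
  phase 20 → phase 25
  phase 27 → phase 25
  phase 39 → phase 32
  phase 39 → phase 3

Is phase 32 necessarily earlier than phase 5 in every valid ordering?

No

The constraints actually force phase 5 before phase 32 (via phase 5 → phase 39 → phase 32), not the other way around.
So phase 32 never precedes phase 5.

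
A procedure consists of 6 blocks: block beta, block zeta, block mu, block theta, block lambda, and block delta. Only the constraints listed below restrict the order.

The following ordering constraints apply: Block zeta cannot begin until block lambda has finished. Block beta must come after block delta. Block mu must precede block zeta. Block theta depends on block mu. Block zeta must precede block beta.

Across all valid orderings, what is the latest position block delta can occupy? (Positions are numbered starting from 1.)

5

Following the constraints forward from block delta, its only required successor is block beta.
So at least 1 block follows block delta, putting block delta no later than position 5. That position is achievable by scheduling everything else first.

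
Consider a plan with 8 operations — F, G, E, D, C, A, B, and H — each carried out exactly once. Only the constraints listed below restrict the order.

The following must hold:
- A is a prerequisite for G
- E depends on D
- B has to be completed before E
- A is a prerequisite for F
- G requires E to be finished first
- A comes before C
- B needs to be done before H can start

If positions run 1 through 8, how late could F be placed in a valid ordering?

No constraint forces any operation after F, so it can be placed last, in position 8.

8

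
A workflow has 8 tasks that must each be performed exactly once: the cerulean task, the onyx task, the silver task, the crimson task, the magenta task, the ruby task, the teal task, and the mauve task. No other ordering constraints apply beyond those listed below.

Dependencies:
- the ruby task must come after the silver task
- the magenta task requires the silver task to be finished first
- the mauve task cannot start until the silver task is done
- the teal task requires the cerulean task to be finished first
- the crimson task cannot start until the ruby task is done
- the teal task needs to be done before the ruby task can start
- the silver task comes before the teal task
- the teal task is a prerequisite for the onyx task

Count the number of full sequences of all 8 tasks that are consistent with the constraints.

2 tasks have no prerequisites (the cerulean task, the silver task), so any of them could come first.
Systematically extending each partial ordering one task at a time and counting, there are 216 complete orderings.

216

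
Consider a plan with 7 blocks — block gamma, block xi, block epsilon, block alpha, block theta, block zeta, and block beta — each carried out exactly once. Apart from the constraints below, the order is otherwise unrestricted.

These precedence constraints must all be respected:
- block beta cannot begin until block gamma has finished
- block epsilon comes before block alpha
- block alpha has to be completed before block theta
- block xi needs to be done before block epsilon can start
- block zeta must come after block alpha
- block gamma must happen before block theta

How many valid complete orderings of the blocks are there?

2 blocks have no prerequisites (block gamma, block xi), so any of them could come first.
Counting all ways to extend the partial order to a total order gives 38.

38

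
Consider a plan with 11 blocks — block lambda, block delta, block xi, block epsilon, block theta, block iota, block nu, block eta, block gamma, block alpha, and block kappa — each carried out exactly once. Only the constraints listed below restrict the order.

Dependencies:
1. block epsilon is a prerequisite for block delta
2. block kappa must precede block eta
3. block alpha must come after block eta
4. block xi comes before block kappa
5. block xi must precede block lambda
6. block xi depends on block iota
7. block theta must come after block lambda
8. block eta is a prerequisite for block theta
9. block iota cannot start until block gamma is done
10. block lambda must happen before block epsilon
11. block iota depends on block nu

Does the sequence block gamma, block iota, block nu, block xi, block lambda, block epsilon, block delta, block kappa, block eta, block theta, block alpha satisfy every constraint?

Here block nu comes after block iota.
But one of the constraints requires block nu before block iota, so this ordering violates it.

No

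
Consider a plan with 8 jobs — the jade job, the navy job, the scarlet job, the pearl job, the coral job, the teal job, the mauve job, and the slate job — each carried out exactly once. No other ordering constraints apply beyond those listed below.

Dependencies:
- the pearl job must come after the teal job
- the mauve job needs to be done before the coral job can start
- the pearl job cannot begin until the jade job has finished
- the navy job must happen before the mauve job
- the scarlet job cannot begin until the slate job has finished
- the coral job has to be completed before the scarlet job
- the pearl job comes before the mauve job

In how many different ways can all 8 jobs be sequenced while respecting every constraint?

56

The jobs with no prerequisites are the jade job, the navy job, the teal job, the slate job; any of them can be placed first.
Systematically extending each partial ordering one job at a time and counting, there are 56 complete orderings.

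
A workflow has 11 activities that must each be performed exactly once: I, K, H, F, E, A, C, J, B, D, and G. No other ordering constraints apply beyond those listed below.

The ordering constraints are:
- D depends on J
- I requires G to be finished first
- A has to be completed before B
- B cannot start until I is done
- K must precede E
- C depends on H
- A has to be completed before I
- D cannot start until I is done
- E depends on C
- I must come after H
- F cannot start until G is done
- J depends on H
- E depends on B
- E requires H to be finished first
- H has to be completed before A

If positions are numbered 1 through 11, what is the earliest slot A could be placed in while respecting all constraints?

The only activity forced before A (directly or transitively) is H.
With 1 mandatory predecessor, the earliest A can sit is position 1+1 = 2, and placing just that one first achieves it.

2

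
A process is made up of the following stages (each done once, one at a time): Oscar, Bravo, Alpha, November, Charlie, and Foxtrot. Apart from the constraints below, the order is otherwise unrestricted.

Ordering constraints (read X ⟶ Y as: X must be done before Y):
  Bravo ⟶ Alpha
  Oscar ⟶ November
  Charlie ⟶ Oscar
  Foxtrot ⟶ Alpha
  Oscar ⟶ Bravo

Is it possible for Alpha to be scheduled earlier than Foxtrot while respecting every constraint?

Following Foxtrot → Alpha, Foxtrot must precede Alpha in every valid ordering.
So no valid ordering can have Alpha before Foxtrot.

No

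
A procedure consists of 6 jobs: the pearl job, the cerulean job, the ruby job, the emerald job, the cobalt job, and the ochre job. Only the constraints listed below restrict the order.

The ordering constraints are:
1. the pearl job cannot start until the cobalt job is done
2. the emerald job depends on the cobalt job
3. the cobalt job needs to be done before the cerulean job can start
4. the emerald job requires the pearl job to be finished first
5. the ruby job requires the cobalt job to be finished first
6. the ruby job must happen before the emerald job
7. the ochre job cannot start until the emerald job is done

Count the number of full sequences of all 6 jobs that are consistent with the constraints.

10

Only the cobalt job has no prerequisites, so it must go first.
Counting all ways to extend the partial order to a total order gives 10.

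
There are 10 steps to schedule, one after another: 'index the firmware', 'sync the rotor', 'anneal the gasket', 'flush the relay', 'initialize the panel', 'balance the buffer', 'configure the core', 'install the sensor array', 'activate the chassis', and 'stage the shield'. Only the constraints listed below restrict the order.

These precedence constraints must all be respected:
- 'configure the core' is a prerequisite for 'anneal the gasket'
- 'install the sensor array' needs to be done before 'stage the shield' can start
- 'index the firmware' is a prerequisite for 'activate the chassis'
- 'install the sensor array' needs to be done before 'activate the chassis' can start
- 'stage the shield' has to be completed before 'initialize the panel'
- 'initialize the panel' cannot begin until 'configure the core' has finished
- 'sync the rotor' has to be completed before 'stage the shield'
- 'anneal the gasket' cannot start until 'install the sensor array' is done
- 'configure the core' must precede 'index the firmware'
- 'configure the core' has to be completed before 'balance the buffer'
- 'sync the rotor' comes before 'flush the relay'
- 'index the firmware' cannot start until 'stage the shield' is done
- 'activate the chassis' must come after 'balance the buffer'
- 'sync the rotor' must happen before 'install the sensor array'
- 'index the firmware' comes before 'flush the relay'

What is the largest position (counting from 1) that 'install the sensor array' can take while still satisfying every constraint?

4

The steps that are forced after 'install the sensor array', directly or by a chain of constraints, are 'index the firmware', 'anneal the gasket', 'flush the relay', 'initialize the panel', 'activate the chassis', 'stage the shield'. That's 6 steps.
So at least 6 steps follow 'install the sensor array', putting 'install the sensor array' no later than position 4. That position is achievable by scheduling everything else first.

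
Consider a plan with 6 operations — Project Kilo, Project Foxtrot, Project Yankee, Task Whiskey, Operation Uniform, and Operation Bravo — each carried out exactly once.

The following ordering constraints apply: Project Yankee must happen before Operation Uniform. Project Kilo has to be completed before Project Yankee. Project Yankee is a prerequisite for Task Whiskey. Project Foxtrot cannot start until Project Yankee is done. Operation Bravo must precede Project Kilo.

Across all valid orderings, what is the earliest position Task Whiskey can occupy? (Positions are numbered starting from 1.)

Every operation that must precede Task Whiskey has to come before it. Tracing all chains that end at Task Whiskey, those operations are: Project Kilo, Project Yankee, Operation Bravo — 3 in total.
With 3 mandatory predecessors, the earliest Task Whiskey can sit is position 3+1 = 4, and placing just those 3 first achieves it.

4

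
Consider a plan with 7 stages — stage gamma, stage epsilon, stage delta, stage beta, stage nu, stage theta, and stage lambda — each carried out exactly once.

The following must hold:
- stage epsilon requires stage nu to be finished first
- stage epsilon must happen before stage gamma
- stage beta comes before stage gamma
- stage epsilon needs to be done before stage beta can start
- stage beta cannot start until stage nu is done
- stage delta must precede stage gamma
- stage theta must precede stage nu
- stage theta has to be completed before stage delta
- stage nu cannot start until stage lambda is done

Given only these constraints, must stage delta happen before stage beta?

No

Stage delta and stage beta are not related by any chain of constraints.
So stage delta can come before stage beta or after — it is not forced.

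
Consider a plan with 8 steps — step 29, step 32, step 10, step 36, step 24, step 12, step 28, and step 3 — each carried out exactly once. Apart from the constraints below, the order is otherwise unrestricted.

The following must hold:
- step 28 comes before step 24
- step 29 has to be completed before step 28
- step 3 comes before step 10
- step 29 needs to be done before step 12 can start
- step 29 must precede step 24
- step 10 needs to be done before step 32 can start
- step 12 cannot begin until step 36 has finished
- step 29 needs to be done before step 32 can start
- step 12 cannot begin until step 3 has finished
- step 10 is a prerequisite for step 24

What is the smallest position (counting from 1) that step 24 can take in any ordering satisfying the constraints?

The steps that are forced before step 24, directly or transitively, are step 29, step 10, step 28, step 3. That's 4 steps.
So at minimum 4 steps come before step 24, putting step 24 no earlier than position 5. That position is achievable by scheduling exactly those predecessors first.

5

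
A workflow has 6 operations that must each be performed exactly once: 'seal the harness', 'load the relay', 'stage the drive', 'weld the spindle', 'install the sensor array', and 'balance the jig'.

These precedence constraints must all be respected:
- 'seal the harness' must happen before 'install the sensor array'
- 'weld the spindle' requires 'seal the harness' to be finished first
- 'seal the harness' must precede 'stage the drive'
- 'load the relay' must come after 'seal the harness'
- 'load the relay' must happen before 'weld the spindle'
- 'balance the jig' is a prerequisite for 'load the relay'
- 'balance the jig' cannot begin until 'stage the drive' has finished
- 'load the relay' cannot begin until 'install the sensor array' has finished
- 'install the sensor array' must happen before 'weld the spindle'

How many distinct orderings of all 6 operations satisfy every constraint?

3

Only 'seal the harness' has no prerequisites, so it must go first.
Enumerating by repeatedly choosing an available operation (one whose prerequisites are all placed) gives 3 distinct complete orderings.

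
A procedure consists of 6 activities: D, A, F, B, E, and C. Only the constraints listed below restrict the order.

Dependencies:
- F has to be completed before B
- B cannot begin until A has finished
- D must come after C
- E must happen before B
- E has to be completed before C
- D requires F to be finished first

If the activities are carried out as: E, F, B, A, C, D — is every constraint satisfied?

In the proposed order, B appears before A.
But one of the constraints requires A before B, so this ordering violates it.

No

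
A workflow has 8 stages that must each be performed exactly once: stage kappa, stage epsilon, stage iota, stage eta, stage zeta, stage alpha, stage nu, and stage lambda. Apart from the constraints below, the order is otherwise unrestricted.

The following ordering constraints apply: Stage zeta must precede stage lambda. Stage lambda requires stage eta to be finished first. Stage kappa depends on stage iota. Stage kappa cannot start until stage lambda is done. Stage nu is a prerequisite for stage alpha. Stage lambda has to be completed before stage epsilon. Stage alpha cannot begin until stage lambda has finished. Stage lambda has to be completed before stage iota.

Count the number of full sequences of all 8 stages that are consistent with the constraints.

3 stages have no prerequisites (stage eta, stage zeta, stage nu), so any of them could come first.
Enumerating by repeatedly choosing an available stage (one whose prerequisites are all placed) gives 132 distinct complete orderings.

132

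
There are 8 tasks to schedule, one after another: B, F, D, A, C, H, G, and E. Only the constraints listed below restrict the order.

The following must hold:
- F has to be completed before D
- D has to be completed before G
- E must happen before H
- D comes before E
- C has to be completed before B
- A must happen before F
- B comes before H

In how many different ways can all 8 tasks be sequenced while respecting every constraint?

2 tasks have no prerequisites (A, C), so any of them could come first.
Enumerating by repeatedly choosing an available task (one whose prerequisites are all placed) gives 57 distinct complete orderings.

57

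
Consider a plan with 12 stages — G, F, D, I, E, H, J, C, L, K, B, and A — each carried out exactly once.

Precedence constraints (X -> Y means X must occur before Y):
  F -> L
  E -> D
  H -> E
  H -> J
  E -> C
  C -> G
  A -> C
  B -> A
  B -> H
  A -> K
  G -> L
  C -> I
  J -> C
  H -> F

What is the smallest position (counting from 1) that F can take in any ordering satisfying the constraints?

3

Working backwards through the constraints from F, its full set of required predecessors is H, B — 2 of them.
With 2 mandatory predecessors, the earliest F can sit is position 2+1 = 3, and placing just those 2 first achieves it.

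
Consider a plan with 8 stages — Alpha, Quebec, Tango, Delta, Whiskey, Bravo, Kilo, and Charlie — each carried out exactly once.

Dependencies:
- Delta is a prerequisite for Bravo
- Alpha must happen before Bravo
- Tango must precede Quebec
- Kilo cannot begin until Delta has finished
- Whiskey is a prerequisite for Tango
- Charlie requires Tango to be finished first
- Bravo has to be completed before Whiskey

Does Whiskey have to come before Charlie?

Yes

There is a constraint chain Whiskey → Tango → Charlie.
Hence Whiskey necessarily comes before Charlie.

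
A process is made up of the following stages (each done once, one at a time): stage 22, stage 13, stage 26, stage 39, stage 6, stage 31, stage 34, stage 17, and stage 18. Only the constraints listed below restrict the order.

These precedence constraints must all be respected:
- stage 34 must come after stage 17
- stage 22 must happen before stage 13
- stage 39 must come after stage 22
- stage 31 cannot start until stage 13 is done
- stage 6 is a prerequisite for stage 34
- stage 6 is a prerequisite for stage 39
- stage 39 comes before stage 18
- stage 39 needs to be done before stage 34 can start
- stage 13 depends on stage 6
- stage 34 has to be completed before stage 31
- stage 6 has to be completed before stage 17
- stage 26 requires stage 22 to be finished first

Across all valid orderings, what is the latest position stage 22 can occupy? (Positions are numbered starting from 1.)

Every stage that must follow stage 22 has to come after it. Tracing all chains starting from stage 22, those stages are: stage 13, stage 26, stage 39, stage 31, stage 34, stage 18 — 6 in total.
With 6 mandatory successors out of 9 stages total, the latest slot for stage 22 is 9−6 = 3, and it's reachable by doing all non-successors before stage 22.

3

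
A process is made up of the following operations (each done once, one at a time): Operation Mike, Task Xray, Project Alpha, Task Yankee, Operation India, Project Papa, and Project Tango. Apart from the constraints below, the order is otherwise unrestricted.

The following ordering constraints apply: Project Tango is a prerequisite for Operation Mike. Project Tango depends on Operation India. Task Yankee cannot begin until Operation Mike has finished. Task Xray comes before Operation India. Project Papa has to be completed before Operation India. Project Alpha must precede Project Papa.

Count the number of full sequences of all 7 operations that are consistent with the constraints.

3

2 operations have no prerequisites (Task Xray, Project Alpha), so any of them could come first.
Enumerating by repeatedly choosing an available operation (one whose prerequisites are all placed) gives 3 distinct complete orderings.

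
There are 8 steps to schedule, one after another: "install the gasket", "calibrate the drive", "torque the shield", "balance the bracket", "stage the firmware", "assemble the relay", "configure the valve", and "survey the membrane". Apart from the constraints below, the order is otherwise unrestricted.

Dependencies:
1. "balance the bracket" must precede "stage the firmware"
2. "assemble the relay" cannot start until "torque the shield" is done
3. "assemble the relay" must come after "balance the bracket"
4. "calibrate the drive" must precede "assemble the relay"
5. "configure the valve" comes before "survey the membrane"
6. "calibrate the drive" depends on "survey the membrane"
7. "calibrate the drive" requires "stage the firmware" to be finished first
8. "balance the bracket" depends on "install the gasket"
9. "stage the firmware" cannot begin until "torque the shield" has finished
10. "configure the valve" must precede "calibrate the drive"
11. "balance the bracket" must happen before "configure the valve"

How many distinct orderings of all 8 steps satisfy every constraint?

The steps with no prerequisites are "install the gasket", "torque the shield"; any of them can be placed first.
Systematically extending each partial ordering one step at a time and counting, there are 12 complete orderings.

12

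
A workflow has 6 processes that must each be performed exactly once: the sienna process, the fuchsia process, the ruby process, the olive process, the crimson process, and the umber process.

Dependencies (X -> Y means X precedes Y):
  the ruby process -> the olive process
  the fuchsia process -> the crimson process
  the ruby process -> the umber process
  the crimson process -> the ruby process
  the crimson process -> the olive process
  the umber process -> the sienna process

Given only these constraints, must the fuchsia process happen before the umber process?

Yes

Chaining the stated constraints: the fuchsia process → the crimson process → the ruby process → the umber process.
Hence the fuchsia process necessarily comes before the umber process.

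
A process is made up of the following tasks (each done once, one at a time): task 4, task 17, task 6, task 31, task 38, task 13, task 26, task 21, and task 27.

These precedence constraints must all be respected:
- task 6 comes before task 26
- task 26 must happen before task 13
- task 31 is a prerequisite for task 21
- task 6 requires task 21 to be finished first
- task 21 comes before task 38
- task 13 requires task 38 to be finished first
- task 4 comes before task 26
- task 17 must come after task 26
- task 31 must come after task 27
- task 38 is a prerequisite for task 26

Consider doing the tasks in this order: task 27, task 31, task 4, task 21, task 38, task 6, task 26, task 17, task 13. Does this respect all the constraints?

Going through the constraints one by one, each required predecessor appears earlier in the sequence than its dependent — e.g. task 38 (position 5) is before task 13 (position 9), as required.

Yes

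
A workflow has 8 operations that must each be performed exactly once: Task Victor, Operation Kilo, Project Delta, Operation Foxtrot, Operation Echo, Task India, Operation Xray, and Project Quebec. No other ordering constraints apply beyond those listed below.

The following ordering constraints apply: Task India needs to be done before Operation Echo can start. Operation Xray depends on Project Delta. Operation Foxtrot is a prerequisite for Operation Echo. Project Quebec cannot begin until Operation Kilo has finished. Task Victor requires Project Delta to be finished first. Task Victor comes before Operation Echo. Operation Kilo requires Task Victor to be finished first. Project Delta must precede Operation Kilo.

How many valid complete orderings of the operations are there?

404

The operations with no prerequisites are Project Delta, Operation Foxtrot, Task India; any of them can be placed first.
Enumerating by repeatedly choosing an available operation (one whose prerequisites are all placed) gives 404 distinct complete orderings.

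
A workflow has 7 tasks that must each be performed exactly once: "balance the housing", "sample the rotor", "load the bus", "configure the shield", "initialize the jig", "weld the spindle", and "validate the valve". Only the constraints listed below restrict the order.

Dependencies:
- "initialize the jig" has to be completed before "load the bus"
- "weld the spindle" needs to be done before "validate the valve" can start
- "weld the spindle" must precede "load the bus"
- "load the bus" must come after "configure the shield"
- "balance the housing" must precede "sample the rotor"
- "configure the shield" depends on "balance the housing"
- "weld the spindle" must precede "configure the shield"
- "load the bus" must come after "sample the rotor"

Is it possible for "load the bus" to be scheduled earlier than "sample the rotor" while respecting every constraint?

The constraints give a chain "sample the rotor" → "load the bus", which forces "sample the rotor" before "load the bus".
Hence "load the bus" can never be scheduled before "sample the rotor".

No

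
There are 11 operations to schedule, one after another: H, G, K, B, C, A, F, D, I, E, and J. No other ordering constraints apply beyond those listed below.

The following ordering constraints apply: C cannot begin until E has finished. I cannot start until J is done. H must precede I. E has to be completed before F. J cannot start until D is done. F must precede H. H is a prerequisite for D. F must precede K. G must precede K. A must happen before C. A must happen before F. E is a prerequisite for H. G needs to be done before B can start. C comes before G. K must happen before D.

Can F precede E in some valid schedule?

No

Following E → F, E must precede F in every valid ordering.
Hence F can never be scheduled before E.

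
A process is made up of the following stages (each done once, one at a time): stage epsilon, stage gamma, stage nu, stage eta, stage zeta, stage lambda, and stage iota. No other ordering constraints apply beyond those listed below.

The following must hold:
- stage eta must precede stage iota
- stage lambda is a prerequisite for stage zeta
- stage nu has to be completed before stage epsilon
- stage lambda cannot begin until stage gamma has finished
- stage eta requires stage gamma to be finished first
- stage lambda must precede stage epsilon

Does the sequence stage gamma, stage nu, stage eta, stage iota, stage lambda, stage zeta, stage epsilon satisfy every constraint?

Yes

Every stated constraint is respected: stage nu sits at position 2, ahead of stage epsilon at position 7, and each of the other listed pairs likewise has the predecessor earlier in the sequence.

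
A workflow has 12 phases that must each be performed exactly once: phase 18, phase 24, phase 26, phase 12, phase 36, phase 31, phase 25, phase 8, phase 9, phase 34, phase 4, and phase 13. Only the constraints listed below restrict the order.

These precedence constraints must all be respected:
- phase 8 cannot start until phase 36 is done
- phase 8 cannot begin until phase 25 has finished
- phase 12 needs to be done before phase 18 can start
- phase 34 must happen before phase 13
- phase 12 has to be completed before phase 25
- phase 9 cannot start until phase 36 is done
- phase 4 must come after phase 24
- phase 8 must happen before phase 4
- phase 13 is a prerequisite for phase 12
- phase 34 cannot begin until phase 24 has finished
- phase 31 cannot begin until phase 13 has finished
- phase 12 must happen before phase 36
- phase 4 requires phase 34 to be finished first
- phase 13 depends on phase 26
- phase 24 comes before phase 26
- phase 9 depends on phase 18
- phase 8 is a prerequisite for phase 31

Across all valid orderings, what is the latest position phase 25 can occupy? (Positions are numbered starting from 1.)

9

Following every chain forward from phase 25, the phases that must come later are phase 31, phase 8, phase 4 — 3 of them.
So at least 3 phases follow phase 25, putting phase 25 no later than position 9. That position is achievable by scheduling everything else first.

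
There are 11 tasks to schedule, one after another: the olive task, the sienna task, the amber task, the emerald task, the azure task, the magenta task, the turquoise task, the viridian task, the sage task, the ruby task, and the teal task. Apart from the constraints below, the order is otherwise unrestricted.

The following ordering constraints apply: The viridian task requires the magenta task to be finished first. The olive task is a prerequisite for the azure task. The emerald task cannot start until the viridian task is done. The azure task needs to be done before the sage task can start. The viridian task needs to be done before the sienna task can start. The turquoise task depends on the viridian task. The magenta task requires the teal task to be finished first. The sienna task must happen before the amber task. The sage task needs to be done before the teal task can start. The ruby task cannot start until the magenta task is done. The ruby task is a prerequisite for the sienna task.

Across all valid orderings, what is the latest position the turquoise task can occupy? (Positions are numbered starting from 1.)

11

No constraint forces any task after the turquoise task, so it can be placed last, in position 11.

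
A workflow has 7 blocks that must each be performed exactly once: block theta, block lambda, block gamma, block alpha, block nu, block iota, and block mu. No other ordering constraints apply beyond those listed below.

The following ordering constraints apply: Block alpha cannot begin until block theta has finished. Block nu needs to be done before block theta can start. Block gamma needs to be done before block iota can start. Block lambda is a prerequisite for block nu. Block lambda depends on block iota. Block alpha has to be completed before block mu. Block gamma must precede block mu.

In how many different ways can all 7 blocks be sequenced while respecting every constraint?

Only block gamma has no prerequisites, so it must go first.
Continuing from there, at each step only one block has all its prerequisites placed, so the ordering is fully determined — there is exactly 1.

1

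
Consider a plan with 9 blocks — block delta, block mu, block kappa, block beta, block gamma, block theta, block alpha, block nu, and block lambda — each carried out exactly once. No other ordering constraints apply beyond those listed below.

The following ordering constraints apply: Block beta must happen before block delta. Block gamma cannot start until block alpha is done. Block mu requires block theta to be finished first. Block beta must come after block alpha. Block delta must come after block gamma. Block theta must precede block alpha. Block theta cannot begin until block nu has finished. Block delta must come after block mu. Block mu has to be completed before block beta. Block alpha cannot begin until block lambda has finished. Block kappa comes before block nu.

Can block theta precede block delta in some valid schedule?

Block theta is actually forced before block delta by the constraints, so certainly some valid ordering has block theta first.

Yes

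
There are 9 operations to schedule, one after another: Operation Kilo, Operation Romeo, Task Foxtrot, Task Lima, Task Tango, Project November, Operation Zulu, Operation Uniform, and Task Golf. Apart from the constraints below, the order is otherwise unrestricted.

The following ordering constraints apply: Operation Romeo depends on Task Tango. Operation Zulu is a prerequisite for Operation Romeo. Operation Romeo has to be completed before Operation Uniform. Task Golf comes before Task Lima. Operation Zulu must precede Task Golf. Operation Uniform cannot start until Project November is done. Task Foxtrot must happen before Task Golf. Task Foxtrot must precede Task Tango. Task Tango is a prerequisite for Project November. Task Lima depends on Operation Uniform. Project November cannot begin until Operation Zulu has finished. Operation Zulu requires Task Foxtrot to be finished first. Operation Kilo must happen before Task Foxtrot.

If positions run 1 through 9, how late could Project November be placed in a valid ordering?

The operations that are forced after Project November, directly or by a chain of constraints, are Task Lima, Operation Uniform. That's 2 operations.
So at least 2 operations follow Project November, putting Project November no later than position 7. That position is achievable by scheduling everything else first.

7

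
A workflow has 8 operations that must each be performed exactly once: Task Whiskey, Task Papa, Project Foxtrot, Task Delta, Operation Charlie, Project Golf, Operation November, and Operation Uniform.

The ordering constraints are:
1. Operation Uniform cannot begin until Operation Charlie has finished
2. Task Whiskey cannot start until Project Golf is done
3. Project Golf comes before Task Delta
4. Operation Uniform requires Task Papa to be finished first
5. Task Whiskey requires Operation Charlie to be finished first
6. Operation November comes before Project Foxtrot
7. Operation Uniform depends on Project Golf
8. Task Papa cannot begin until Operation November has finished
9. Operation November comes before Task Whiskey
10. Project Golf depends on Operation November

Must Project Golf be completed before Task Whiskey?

Yes

Chaining the stated constraints: Project Golf → Task Whiskey.
That forces Project Golf before Task Whiskey in every valid schedule.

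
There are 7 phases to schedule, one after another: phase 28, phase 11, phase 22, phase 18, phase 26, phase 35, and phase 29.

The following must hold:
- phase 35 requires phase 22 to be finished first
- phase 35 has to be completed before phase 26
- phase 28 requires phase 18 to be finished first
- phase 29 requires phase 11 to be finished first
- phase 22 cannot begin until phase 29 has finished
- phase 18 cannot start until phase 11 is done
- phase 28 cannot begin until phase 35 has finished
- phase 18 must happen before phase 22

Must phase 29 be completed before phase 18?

No

Nothing in the constraints links phase 29 and phase 18; they are unordered relative to each other.
A valid ordering placing phase 18 before phase 29 exists, so the answer is no.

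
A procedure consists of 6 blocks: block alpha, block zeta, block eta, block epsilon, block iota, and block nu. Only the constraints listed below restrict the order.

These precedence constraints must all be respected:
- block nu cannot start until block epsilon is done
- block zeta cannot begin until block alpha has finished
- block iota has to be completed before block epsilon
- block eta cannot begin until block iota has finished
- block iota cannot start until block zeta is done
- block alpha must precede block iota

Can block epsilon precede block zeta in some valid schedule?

There is a dependency chain block zeta → block iota → block epsilon, so block epsilon always comes after block zeta.
Hence block epsilon can never be scheduled before block zeta.

No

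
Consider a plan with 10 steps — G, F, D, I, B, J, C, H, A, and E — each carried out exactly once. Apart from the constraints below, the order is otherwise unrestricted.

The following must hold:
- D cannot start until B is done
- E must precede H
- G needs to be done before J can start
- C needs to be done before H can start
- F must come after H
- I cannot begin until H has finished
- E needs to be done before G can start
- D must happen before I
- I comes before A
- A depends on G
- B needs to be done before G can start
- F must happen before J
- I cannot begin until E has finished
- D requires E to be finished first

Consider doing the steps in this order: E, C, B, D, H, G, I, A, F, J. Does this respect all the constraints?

Going through the constraints one by one, each required predecessor appears earlier in the sequence than its dependent — e.g. E (position 1) is before I (position 7), as required.

Yes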